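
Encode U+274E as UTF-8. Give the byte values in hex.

U+274E = 0x274E = 10062 decimal. In range U+0800–U+FFFF → 3-byte form: 1110xxxx 10xxxxxx 10xxxxxx.
Binary (16 bits): 0010011101001110.
Split 4+6+6: 0010 | 011101 | 001110.
Byte 1: 11100010 = 0xE2.
Byte 2: 10011101 = 0x9D.
Byte 3: 10001110 = 0x8E.

E2 9D 8E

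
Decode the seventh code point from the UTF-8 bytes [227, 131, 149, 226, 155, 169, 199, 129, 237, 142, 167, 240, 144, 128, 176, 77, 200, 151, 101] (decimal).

Offset 0: leading byte 0xE3 = 11100011 → 3-byte char #1 = E3 83 95.
Offset 3: leading byte 0xE2 = 11100010 → 3-byte char #2 = E2 9B A9.
Offset 6: leading byte 0xC7 = 11000111 → 2-byte char #3 = C7 81.
Offset 8: leading byte 0xED = 11101101 → 3-byte char #4 = ED 8E A7.
Offset 11: leading byte 0xF0 = 11110000 → 4-byte char #5 = F0 90 80 B0.
Offset 15: leading byte 0x4D = 01001101 → 1-byte char #6 = 4D.
Offset 16: leading byte 0xC8 = 11001000 → 2-byte char #7 = C8 97.
Leading byte 0xC8 = 11001000 matches 110xxxxx → 2-byte sequence.
Byte 1: 0xC8 = 11001000, payload 01000 (5 bits).
Byte 2: 0x97 = 10010111 (10xxxxxx ✓), payload 010111.
Concatenate: 01000010111 = 0x217 (11 bits → U+0217).

U+0217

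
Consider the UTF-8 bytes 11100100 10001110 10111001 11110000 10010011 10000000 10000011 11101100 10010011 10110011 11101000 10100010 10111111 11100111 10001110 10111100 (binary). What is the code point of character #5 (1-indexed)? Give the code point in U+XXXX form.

Offset 0: leading byte 0xE4 = 11100100 → 3-byte char #1 = E4 8E B9.
Offset 3: leading byte 0xF0 = 11110000 → 4-byte char #2 = F0 93 80 83.
Offset 7: leading byte 0xEC = 11101100 → 3-byte char #3 = EC 93 B3.
Offset 10: leading byte 0xE8 = 11101000 → 3-byte char #4 = E8 A2 BF.
Offset 13: leading byte 0xE7 = 11100111 → 3-byte char #5 = E7 8E BC.
Leading byte 0xE7 = 11100111 matches 1110xxxx → 3-byte sequence.
Byte 1: 0xE7 = 11100111, payload 0111 (4 bits).
Byte 2: 0x8E = 10001110 (10xxxxxx ✓), payload 001110.
Byte 3: 0xBC = 10111100 (10xxxxxx ✓), payload 111100.
Concatenate: 0111001110111100 = 0x73BC (16 bits → U+73BC).

U+73BC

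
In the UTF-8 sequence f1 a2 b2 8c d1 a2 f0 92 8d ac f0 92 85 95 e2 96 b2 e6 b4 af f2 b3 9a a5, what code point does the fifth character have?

U+25B2

Offset 0: leading byte 0xF1 = 11110001 → 4-byte char #1 = F1 A2 B2 8C.
Offset 4: leading byte 0xD1 = 11010001 → 2-byte char #2 = D1 A2.
Offset 6: leading byte 0xF0 = 11110000 → 4-byte char #3 = F0 92 8D AC.
Offset 10: leading byte 0xF0 = 11110000 → 4-byte char #4 = F0 92 85 95.
Offset 14: leading byte 0xE2 = 11100010 → 3-byte char #5 = E2 96 B2.
Leading byte 0xE2 = 11100010 matches 1110xxxx → 3-byte sequence.
Byte 1: 0xE2 = 11100010, payload 0010 (4 bits).
Byte 2: 0x96 = 10010110 (10xxxxxx ✓), payload 010110.
Byte 3: 0xB2 = 10110010 (10xxxxxx ✓), payload 110010.
Concatenate: 0010010110110010 = 0x25B2 (16 bits → U+25B2).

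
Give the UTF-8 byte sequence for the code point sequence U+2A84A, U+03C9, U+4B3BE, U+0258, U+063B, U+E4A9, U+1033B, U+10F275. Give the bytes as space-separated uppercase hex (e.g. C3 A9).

U+2A84A: 4-byte form → F0 AA A1 8A.
U+03C9: 2-byte form → CF 89.
U+4B3BE: 4-byte form → F1 8B 8E BE.
U+0258: 2-byte form → C9 98.
U+063B: 2-byte form → D8 BB.
U+E4A9: 3-byte form → EE 92 A9.
U+1033B: 4-byte form → F0 90 8C BB.
U+10F275: 4-byte form → F4 8F 89 B5.
Concatenated (25 bytes): F0 AA A1 8A CF 89 F1 8B 8E BE C9 98 D8 BB EE 92 A9 F0 90 8C BB F4 8F 89 B5.

F0 AA A1 8A CF 89 F1 8B 8E BE C9 98 D8 BB EE 92 A9 F0 90 8C BB F4 8F 89 B5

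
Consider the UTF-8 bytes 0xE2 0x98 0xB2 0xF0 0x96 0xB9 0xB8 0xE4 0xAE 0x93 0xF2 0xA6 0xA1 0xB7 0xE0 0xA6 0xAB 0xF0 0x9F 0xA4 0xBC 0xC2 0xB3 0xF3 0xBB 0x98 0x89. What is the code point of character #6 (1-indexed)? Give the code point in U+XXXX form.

Offset 0: leading byte 0xE2 = 11100010 → 3-byte char #1 = E2 98 B2.
Offset 3: leading byte 0xF0 = 11110000 → 4-byte char #2 = F0 96 B9 B8.
Offset 7: leading byte 0xE4 = 11100100 → 3-byte char #3 = E4 AE 93.
Offset 10: leading byte 0xF2 = 11110010 → 4-byte char #4 = F2 A6 A1 B7.
Offset 14: leading byte 0xE0 = 11100000 → 3-byte char #5 = E0 A6 AB.
Offset 17: leading byte 0xF0 = 11110000 → 4-byte char #6 = F0 9F A4 BC.
Leading byte 0xF0 = 11110000 matches 11110xxx → 4-byte sequence.
Byte 1: 0xF0 = 11110000, payload 000 (3 bits).
Byte 2: 0x9F = 10011111 (10xxxxxx ✓), payload 011111.
Byte 3: 0xA4 = 10100100 (10xxxxxx ✓), payload 100100.
Byte 4: 0xBC = 10111100 (10xxxxxx ✓), payload 111100.
Concatenate: 000011111100100111100 = 0x1F93C (21 bits → U+1F93C).

U+1F93C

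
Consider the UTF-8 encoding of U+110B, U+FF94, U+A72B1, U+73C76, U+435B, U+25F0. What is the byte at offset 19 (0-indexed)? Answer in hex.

U+110B → 3-byte form E1 84 8B at offsets 0–2.
U+FF94 → 3-byte form EF BE 94 at offsets 3–5.
U+A72B1 → 4-byte form F2 A7 8A B1 at offsets 6–9.
U+73C76 → 4-byte form F1 B3 B1 B6 at offsets 10–13.
U+435B → 3-byte form E4 8D 9B at offsets 14–16.
U+25F0 → 3-byte form E2 97 B0 at offsets 17–19.
Offset 19 falls in char 6's range; it's byte 3 of E2 97 B0 = 0xB0.

0xB0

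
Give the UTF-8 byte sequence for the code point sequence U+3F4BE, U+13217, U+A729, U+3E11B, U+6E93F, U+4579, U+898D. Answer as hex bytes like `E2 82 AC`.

U+3F4BE: 4-byte form → F0 BF 92 BE.
U+13217: 4-byte form → F0 93 88 97.
U+A729: 3-byte form → EA 9C A9.
U+3E11B: 4-byte form → F0 BE 84 9B.
U+6E93F: 4-byte form → F1 AE A4 BF.
U+4579: 3-byte form → E4 95 B9.
U+898D: 3-byte form → E8 A6 8D.
Concatenated (25 bytes): F0 BF 92 BE F0 93 88 97 EA 9C A9 F0 BE 84 9B F1 AE A4 BF E4 95 B9 E8 A6 8D.

F0 BF 92 BE F0 93 88 97 EA 9C A9 F0 BE 84 9B F1 AE A4 BF E4 95 B9 E8 A6 8D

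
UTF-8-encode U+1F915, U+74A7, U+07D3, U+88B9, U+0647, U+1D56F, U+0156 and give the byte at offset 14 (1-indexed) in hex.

0x87

1-indexed offset 14 is 0-indexed offset 13.
U+1F915 → 4-byte form F0 9F A4 95 at offsets 0–3.
U+74A7 → 3-byte form E7 92 A7 at offsets 4–6.
U+07D3 → 2-byte form DF 93 at offsets 7–8.
U+88B9 → 3-byte form E8 A2 B9 at offsets 9–11.
U+0647 → 2-byte form D9 87 at offsets 12–13.
Offset 13 falls in char 5's range; it's byte 2 of D9 87 = 0x87.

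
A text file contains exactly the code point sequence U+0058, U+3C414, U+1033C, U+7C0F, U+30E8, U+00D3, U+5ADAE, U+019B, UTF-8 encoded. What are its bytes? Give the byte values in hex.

U+0058: 1-byte form → 58.
U+3C414: 4-byte form → F0 BC 90 94.
U+1033C: 4-byte form → F0 90 8C BC.
U+7C0F: 3-byte form → E7 B0 8F.
U+30E8: 3-byte form → E3 83 A8.
U+00D3: 2-byte form → C3 93.
U+5ADAE: 4-byte form → F1 9A B6 AE.
U+019B: 2-byte form → C6 9B.
Concatenated (23 bytes): 58 F0 BC 90 94 F0 90 8C BC E7 B0 8F E3 83 A8 C3 93 F1 9A B6 AE C6 9B.

58 F0 BC 90 94 F0 90 8C BC E7 B0 8F E3 83 A8 C3 93 F1 9A B6 AE C6 9B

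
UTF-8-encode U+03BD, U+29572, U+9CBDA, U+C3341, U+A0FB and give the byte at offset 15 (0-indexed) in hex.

U+03BD → 2-byte form CE BD at offsets 0–1.
U+29572 → 4-byte form F0 A9 95 B2 at offsets 2–5.
U+9CBDA → 4-byte form F2 9C AF 9A at offsets 6–9.
U+C3341 → 4-byte form F3 83 8D 81 at offsets 10–13.
U+A0FB → 3-byte form EA 83 BB at offsets 14–16.
Offset 15 falls in char 5's range; it's byte 2 of EA 83 BB = 0x83.

0x83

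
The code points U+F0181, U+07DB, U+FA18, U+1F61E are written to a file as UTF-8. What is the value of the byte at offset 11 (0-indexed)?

U+F0181 → 4-byte form F3 B0 86 81 at offsets 0–3.
U+07DB → 2-byte form DF 9B at offsets 4–5.
U+FA18 → 3-byte form EF A8 98 at offsets 6–8.
U+1F61E → 4-byte form F0 9F 98 9E at offsets 9–12.
Offset 11 falls in char 4's range; it's byte 3 of F0 9F 98 9E = 0x98.

0x98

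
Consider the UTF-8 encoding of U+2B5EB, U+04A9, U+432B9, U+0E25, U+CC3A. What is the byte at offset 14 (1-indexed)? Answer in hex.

0xEC

1-indexed offset 14 is 0-indexed offset 13.
U+2B5EB → 4-byte form F0 AB 97 AB at offsets 0–3.
U+04A9 → 2-byte form D2 A9 at offsets 4–5.
U+432B9 → 4-byte form F1 83 8A B9 at offsets 6–9.
U+0E25 → 3-byte form E0 B8 A5 at offsets 10–12.
U+CC3A → 3-byte form EC B0 BA at offsets 13–15.
Offset 13 falls in char 5's range; it's byte 1 of EC B0 BA = 0xEC.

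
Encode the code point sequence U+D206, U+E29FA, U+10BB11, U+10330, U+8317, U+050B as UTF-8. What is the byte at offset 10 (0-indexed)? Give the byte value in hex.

U+D206 → 3-byte form ED 88 86 at offsets 0–2.
U+E29FA → 4-byte form F3 A2 A7 BA at offsets 3–6.
U+10BB11 → 4-byte form F4 8B AC 91 at offsets 7–10.
Offset 10 falls in char 3's range; it's byte 4 of F4 8B AC 91 = 0x91.

0x91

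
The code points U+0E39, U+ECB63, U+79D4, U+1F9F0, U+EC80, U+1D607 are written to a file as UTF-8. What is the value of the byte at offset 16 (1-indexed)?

0xB2

1-indexed offset 16 is 0-indexed offset 15.
U+0E39 → 3-byte form E0 B8 B9 at offsets 0–2.
U+ECB63 → 4-byte form F3 AC AD A3 at offsets 3–6.
U+79D4 → 3-byte form E7 A7 94 at offsets 7–9.
U+1F9F0 → 4-byte form F0 9F A7 B0 at offsets 10–13.
U+EC80 → 3-byte form EE B2 80 at offsets 14–16.
Offset 15 falls in char 5's range; it's byte 2 of EE B2 80 = 0xB2.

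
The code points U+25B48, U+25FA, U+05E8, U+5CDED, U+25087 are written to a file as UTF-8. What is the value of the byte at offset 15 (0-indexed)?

0x82

U+25B48 → 4-byte form F0 A5 AD 88 at offsets 0–3.
U+25FA → 3-byte form E2 97 BA at offsets 4–6.
U+05E8 → 2-byte form D7 A8 at offsets 7–8.
U+5CDED → 4-byte form F1 9C B7 AD at offsets 9–12.
U+25087 → 4-byte form F0 A5 82 87 at offsets 13–16.
Offset 15 falls in char 5's range; it's byte 3 of F0 A5 82 87 = 0x82.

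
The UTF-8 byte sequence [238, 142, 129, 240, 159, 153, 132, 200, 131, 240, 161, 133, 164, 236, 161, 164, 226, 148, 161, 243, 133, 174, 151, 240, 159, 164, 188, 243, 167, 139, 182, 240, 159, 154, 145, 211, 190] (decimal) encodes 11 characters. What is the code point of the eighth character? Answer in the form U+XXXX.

U+1F93C

Offset 0: leading byte 0xEE = 11101110 → 3-byte char #1 = EE 8E 81.
Offset 3: leading byte 0xF0 = 11110000 → 4-byte char #2 = F0 9F 99 84.
Offset 7: leading byte 0xC8 = 11001000 → 2-byte char #3 = C8 83.
Offset 9: leading byte 0xF0 = 11110000 → 4-byte char #4 = F0 A1 85 A4.
Offset 13: leading byte 0xEC = 11101100 → 3-byte char #5 = EC A1 A4.
Offset 16: leading byte 0xE2 = 11100010 → 3-byte char #6 = E2 94 A1.
Offset 19: leading byte 0xF3 = 11110011 → 4-byte char #7 = F3 85 AE 97.
Offset 23: leading byte 0xF0 = 11110000 → 4-byte char #8 = F0 9F A4 BC.
Leading byte 0xF0 = 11110000 matches 11110xxx → 4-byte sequence.
Byte 1: 0xF0 = 11110000, payload 000 (3 bits).
Byte 2: 0x9F = 10011111 (10xxxxxx ✓), payload 011111.
Byte 3: 0xA4 = 10100100 (10xxxxxx ✓), payload 100100.
Byte 4: 0xBC = 10111100 (10xxxxxx ✓), payload 111100.
Concatenate: 000011111100100111100 = 0x1F93C (21 bits → U+1F93C).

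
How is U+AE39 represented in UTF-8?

EA B8 B9

U+AE39 = 0xAE39 = 44601 decimal. In range U+0800–U+FFFF → 3-byte form: 1110xxxx 10xxxxxx 10xxxxxx.
Binary (16 bits): 1010111000111001.
Split 4+6+6: 1010 | 111000 | 111001.
Byte 1: 11101010 = 0xEA.
Byte 2: 10111000 = 0xB8.
Byte 3: 10111001 = 0xB9.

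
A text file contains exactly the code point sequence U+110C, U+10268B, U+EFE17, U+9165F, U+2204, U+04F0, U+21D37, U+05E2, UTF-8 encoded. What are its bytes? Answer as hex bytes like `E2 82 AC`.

E1 84 8C F4 82 9A 8B F3 AF B8 97 F2 91 99 9F E2 88 84 D3 B0 F0 A1 B4 B7 D7 A2

U+110C: 3-byte form → E1 84 8C.
U+10268B: 4-byte form → F4 82 9A 8B.
U+EFE17: 4-byte form → F3 AF B8 97.
U+9165F: 4-byte form → F2 91 99 9F.
U+2204: 3-byte form → E2 88 84.
U+04F0: 2-byte form → D3 B0.
U+21D37: 4-byte form → F0 A1 B4 B7.
U+05E2: 2-byte form → D7 A2.
Concatenated (26 bytes): E1 84 8C F4 82 9A 8B F3 AF B8 97 F2 91 99 9F E2 88 84 D3 B0 F0 A1 B4 B7 D7 A2.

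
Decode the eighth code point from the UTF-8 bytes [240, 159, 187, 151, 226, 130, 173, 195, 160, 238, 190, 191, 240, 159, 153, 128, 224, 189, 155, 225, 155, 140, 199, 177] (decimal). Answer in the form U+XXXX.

U+01F1

Offset 0: leading byte 0xF0 = 11110000 → 4-byte char #1 = F0 9F BB 97.
Offset 4: leading byte 0xE2 = 11100010 → 3-byte char #2 = E2 82 AD.
Offset 7: leading byte 0xC3 = 11000011 → 2-byte char #3 = C3 A0.
Offset 9: leading byte 0xEE = 11101110 → 3-byte char #4 = EE BE BF.
Offset 12: leading byte 0xF0 = 11110000 → 4-byte char #5 = F0 9F 99 80.
Offset 16: leading byte 0xE0 = 11100000 → 3-byte char #6 = E0 BD 9B.
Offset 19: leading byte 0xE1 = 11100001 → 3-byte char #7 = E1 9B 8C.
Offset 22: leading byte 0xC7 = 11000111 → 2-byte char #8 = C7 B1.
Leading byte 0xC7 = 11000111 matches 110xxxxx → 2-byte sequence.
Byte 1: 0xC7 = 11000111, payload 00111 (5 bits).
Byte 2: 0xB1 = 10110001 (10xxxxxx ✓), payload 110001.
Concatenate: 00111110001 = 0x1F1 (11 bits → U+01F1).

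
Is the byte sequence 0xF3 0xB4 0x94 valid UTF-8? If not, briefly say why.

Leading byte 0xF3 = 11110011 → 4-byte form, but only 3 bytes are present.

invalid (sequence truncated)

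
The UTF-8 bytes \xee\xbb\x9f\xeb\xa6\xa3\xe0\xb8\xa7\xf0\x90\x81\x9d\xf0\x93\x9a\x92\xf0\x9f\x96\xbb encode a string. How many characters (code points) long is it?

Byte at offset 0: 0xEE = 11101110 → 3-byte char (#1). Advance 3.
Byte at offset 3: 0xEB = 11101011 → 3-byte char (#2). Advance 3.
Byte at offset 6: 0xE0 = 11100000 → 3-byte char (#3). Advance 3.
Byte at offset 9: 0xF0 = 11110000 → 4-byte char (#4). Advance 4.
Byte at offset 13: 0xF0 = 11110000 → 4-byte char (#5). Advance 4.
Byte at offset 17: 0xF0 = 11110000 → 4-byte char (#6). Advance 4.
Reached end at offset 21 after 6 code points.

6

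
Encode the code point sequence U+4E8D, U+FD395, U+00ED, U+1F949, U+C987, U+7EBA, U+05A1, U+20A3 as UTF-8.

U+4E8D: 3-byte form → E4 BA 8D.
U+FD395: 4-byte form → F3 BD 8E 95.
U+00ED: 2-byte form → C3 AD.
U+1F949: 4-byte form → F0 9F A5 89.
U+C987: 3-byte form → EC A6 87.
U+7EBA: 3-byte form → E7 BA BA.
U+05A1: 2-byte form → D6 A1.
U+20A3: 3-byte form → E2 82 A3.
Concatenated (24 bytes): E4 BA 8D F3 BD 8E 95 C3 AD F0 9F A5 89 EC A6 87 E7 BA BA D6 A1 E2 82 A3.

E4 BA 8D F3 BD 8E 95 C3 AD F0 9F A5 89 EC A6 87 E7 BA BA D6 A1 E2 82 A3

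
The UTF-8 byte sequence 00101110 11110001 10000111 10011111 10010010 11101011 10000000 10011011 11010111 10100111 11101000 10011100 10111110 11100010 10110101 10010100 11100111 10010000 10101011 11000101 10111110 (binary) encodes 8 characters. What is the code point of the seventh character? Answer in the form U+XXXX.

U+742B

Offset 0: leading byte 0x2E = 00101110 → 1-byte char #1 = 2E.
Offset 1: leading byte 0xF1 = 11110001 → 4-byte char #2 = F1 87 9F 92.
Offset 5: leading byte 0xEB = 11101011 → 3-byte char #3 = EB 80 9B.
Offset 8: leading byte 0xD7 = 11010111 → 2-byte char #4 = D7 A7.
Offset 10: leading byte 0xE8 = 11101000 → 3-byte char #5 = E8 9C BE.
Offset 13: leading byte 0xE2 = 11100010 → 3-byte char #6 = E2 B5 94.
Offset 16: leading byte 0xE7 = 11100111 → 3-byte char #7 = E7 90 AB.
Leading byte 0xE7 = 11100111 matches 1110xxxx → 3-byte sequence.
Byte 1: 0xE7 = 11100111, payload 0111 (4 bits).
Byte 2: 0x90 = 10010000 (10xxxxxx ✓), payload 010000.
Byte 3: 0xAB = 10101011 (10xxxxxx ✓), payload 101011.
Concatenate: 0111010000101011 = 0x742B (16 bits → U+742B).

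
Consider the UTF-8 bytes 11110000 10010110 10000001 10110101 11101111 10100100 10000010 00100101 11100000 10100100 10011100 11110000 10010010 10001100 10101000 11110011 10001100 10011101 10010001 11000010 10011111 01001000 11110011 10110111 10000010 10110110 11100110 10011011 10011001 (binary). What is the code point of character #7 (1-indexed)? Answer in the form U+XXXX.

U+009F

Offset 0: leading byte 0xF0 = 11110000 → 4-byte char #1 = F0 96 81 B5.
Offset 4: leading byte 0xEF = 11101111 → 3-byte char #2 = EF A4 82.
Offset 7: leading byte 0x25 = 00100101 → 1-byte char #3 = 25.
Offset 8: leading byte 0xE0 = 11100000 → 3-byte char #4 = E0 A4 9C.
Offset 11: leading byte 0xF0 = 11110000 → 4-byte char #5 = F0 92 8C A8.
Offset 15: leading byte 0xF3 = 11110011 → 4-byte char #6 = F3 8C 9D 91.
Offset 19: leading byte 0xC2 = 11000010 → 2-byte char #7 = C2 9F.
Leading byte 0xC2 = 11000010 matches 110xxxxx → 2-byte sequence.
Byte 1: 0xC2 = 11000010, payload 00010 (5 bits).
Byte 2: 0x9F = 10011111 (10xxxxxx ✓), payload 011111.
Concatenate: 00010011111 = 0x9F (11 bits → U+009F).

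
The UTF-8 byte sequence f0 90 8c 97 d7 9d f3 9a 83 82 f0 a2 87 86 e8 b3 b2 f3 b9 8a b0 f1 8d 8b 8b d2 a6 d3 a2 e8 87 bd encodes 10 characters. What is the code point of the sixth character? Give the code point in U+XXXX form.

U+F92B0

Offset 0: leading byte 0xF0 = 11110000 → 4-byte char #1 = F0 90 8C 97.
Offset 4: leading byte 0xD7 = 11010111 → 2-byte char #2 = D7 9D.
Offset 6: leading byte 0xF3 = 11110011 → 4-byte char #3 = F3 9A 83 82.
Offset 10: leading byte 0xF0 = 11110000 → 4-byte char #4 = F0 A2 87 86.
Offset 14: leading byte 0xE8 = 11101000 → 3-byte char #5 = E8 B3 B2.
Offset 17: leading byte 0xF3 = 11110011 → 4-byte char #6 = F3 B9 8A B0.
Leading byte 0xF3 = 11110011 matches 11110xxx → 4-byte sequence.
Byte 1: 0xF3 = 11110011, payload 011 (3 bits).
Byte 2: 0xB9 = 10111001 (10xxxxxx ✓), payload 111001.
Byte 3: 0x8A = 10001010 (10xxxxxx ✓), payload 001010.
Byte 4: 0xB0 = 10110000 (10xxxxxx ✓), payload 110000.
Concatenate: 011111001001010110000 = 0xF92B0 (21 bits → U+F92B0).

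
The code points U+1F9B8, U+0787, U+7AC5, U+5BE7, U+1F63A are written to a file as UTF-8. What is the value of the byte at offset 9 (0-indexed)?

U+1F9B8 → 4-byte form F0 9F A6 B8 at offsets 0–3.
U+0787 → 2-byte form DE 87 at offsets 4–5.
U+7AC5 → 3-byte form E7 AB 85 at offsets 6–8.
U+5BE7 → 3-byte form E5 AF A7 at offsets 9–11.
Offset 9 falls in char 4's range; it's byte 1 of E5 AF A7 = 0xE5.

0xE5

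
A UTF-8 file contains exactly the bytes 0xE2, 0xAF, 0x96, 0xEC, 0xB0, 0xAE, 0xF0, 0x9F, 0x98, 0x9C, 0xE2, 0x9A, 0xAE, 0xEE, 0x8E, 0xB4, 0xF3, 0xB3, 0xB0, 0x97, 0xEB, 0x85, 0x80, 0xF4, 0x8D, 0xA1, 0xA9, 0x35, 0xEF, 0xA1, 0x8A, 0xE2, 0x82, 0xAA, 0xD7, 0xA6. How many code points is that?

Byte at offset 0: 0xE2 = 11100010 → 3-byte char (#1). Advance 3.
Byte at offset 3: 0xEC = 11101100 → 3-byte char (#2). Advance 3.
Byte at offset 6: 0xF0 = 11110000 → 4-byte char (#3). Advance 4.
Byte at offset 10: 0xE2 = 11100010 → 3-byte char (#4). Advance 3.
Byte at offset 13: 0xEE = 11101110 → 3-byte char (#5). Advance 3.
Byte at offset 16: 0xF3 = 11110011 → 4-byte char (#6). Advance 4.
Byte at offset 20: 0xEB = 11101011 → 3-byte char (#7). Advance 3.
Byte at offset 23: 0xF4 = 11110100 → 4-byte char (#8). Advance 4.
Byte at offset 27: 0x35 = 00110101 → 1-byte char (#9). Advance 1.
Byte at offset 28: 0xEF = 11101111 → 3-byte char (#10). Advance 3.
Byte at offset 31: 0xE2 = 11100010 → 3-byte char (#11). Advance 3.
Byte at offset 34: 0xD7 = 11010111 → 2-byte char (#12). Advance 2.
Reached end at offset 36 after 12 code points.

12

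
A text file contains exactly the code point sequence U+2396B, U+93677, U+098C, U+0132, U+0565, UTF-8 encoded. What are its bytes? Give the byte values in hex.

U+2396B: 4-byte form → F0 A3 A5 AB.
U+93677: 4-byte form → F2 93 99 B7.
U+098C: 3-byte form → E0 A6 8C.
U+0132: 2-byte form → C4 B2.
U+0565: 2-byte form → D5 A5.
Concatenated (15 bytes): F0 A3 A5 AB F2 93 99 B7 E0 A6 8C C4 B2 D5 A5.

F0 A3 A5 AB F2 93 99 B7 E0 A6 8C C4 B2 D5 A5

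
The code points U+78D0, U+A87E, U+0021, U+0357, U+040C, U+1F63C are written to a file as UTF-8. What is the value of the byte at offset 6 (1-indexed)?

0xBE

1-indexed offset 6 is 0-indexed offset 5.
U+78D0 → 3-byte form E7 A3 90 at offsets 0–2.
U+A87E → 3-byte form EA A1 BE at offsets 3–5.
Offset 5 falls in char 2's range; it's byte 3 of EA A1 BE = 0xBE.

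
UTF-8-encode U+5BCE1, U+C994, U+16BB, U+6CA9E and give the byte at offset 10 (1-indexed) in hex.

1-indexed offset 10 is 0-indexed offset 9.
U+5BCE1 → 4-byte form F1 9B B3 A1 at offsets 0–3.
U+C994 → 3-byte form EC A6 94 at offsets 4–6.
U+16BB → 3-byte form E1 9A BB at offsets 7–9.
Offset 9 falls in char 3's range; it's byte 3 of E1 9A BB = 0xBB.

0xBB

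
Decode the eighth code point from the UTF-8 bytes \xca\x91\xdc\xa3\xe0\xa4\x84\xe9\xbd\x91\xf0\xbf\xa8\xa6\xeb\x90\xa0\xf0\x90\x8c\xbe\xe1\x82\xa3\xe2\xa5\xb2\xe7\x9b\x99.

Offset 0: leading byte 0xCA = 11001010 → 2-byte char #1 = CA 91.
Offset 2: leading byte 0xDC = 11011100 → 2-byte char #2 = DC A3.
Offset 4: leading byte 0xE0 = 11100000 → 3-byte char #3 = E0 A4 84.
Offset 7: leading byte 0xE9 = 11101001 → 3-byte char #4 = E9 BD 91.
Offset 10: leading byte 0xF0 = 11110000 → 4-byte char #5 = F0 BF A8 A6.
Offset 14: leading byte 0xEB = 11101011 → 3-byte char #6 = EB 90 A0.
Offset 17: leading byte 0xF0 = 11110000 → 4-byte char #7 = F0 90 8C BE.
Offset 21: leading byte 0xE1 = 11100001 → 3-byte char #8 = E1 82 A3.
Leading byte 0xE1 = 11100001 matches 1110xxxx → 3-byte sequence.
Byte 1: 0xE1 = 11100001, payload 0001 (4 bits).
Byte 2: 0x82 = 10000010 (10xxxxxx ✓), payload 000010.
Byte 3: 0xA3 = 10100011 (10xxxxxx ✓), payload 100011.
Concatenate: 0001000010100011 = 0x10A3 (16 bits → U+10A3).

U+10A3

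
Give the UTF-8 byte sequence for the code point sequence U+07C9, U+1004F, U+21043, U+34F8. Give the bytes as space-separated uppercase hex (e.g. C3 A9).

U+07C9: 2-byte form → DF 89.
U+1004F: 4-byte form → F0 90 81 8F.
U+21043: 4-byte form → F0 A1 81 83.
U+34F8: 3-byte form → E3 93 B8.
Concatenated (13 bytes): DF 89 F0 90 81 8F F0 A1 81 83 E3 93 B8.

DF 89 F0 90 81 8F F0 A1 81 83 E3 93 B8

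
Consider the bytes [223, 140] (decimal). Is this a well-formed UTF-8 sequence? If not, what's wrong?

Leading byte 0xDF = 11011111 → 2-byte form.
Continuation bytes 0x8C=10001100 all match 10xxxxxx.
Decoded value 0x7CC is ≥ 0x80 (shortest form) and not a surrogate.

valid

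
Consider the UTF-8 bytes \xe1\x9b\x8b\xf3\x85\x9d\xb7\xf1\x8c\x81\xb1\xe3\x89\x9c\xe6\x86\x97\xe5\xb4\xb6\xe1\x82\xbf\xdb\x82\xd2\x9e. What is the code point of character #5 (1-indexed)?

Offset 0: leading byte 0xE1 = 11100001 → 3-byte char #1 = E1 9B 8B.
Offset 3: leading byte 0xF3 = 11110011 → 4-byte char #2 = F3 85 9D B7.
Offset 7: leading byte 0xF1 = 11110001 → 4-byte char #3 = F1 8C 81 B1.
Offset 11: leading byte 0xE3 = 11100011 → 3-byte char #4 = E3 89 9C.
Offset 14: leading byte 0xE6 = 11100110 → 3-byte char #5 = E6 86 97.
Leading byte 0xE6 = 11100110 matches 1110xxxx → 3-byte sequence.
Byte 1: 0xE6 = 11100110, payload 0110 (4 bits).
Byte 2: 0x86 = 10000110 (10xxxxxx ✓), payload 000110.
Byte 3: 0x97 = 10010111 (10xxxxxx ✓), payload 010111.
Concatenate: 0110000110010111 = 0x6197 (16 bits → U+6197).

U+6197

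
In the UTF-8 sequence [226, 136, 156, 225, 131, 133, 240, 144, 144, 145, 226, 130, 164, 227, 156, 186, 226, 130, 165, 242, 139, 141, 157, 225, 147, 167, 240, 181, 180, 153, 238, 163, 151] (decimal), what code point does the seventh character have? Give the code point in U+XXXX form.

U+8B35D

Offset 0: leading byte 0xE2 = 11100010 → 3-byte char #1 = E2 88 9C.
Offset 3: leading byte 0xE1 = 11100001 → 3-byte char #2 = E1 83 85.
Offset 6: leading byte 0xF0 = 11110000 → 4-byte char #3 = F0 90 90 91.
Offset 10: leading byte 0xE2 = 11100010 → 3-byte char #4 = E2 82 A4.
Offset 13: leading byte 0xE3 = 11100011 → 3-byte char #5 = E3 9C BA.
Offset 16: leading byte 0xE2 = 11100010 → 3-byte char #6 = E2 82 A5.
Offset 19: leading byte 0xF2 = 11110010 → 4-byte char #7 = F2 8B 8D 9D.
Leading byte 0xF2 = 11110010 matches 11110xxx → 4-byte sequence.
Byte 1: 0xF2 = 11110010, payload 010 (3 bits).
Byte 2: 0x8B = 10001011 (10xxxxxx ✓), payload 001011.
Byte 3: 0x8D = 10001101 (10xxxxxx ✓), payload 001101.
Byte 4: 0x9D = 10011101 (10xxxxxx ✓), payload 011101.
Concatenate: 010001011001101011101 = 0x8B35D (21 bits → U+8B35D).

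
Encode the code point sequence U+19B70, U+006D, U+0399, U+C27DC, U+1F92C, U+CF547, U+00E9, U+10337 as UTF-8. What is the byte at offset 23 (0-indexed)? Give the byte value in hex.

0x8C

U+19B70 → 4-byte form F0 99 AD B0 at offsets 0–3.
U+006D → 1-byte form 6D at offsets 4–4.
U+0399 → 2-byte form CE 99 at offsets 5–6.
U+C27DC → 4-byte form F3 82 9F 9C at offsets 7–10.
U+1F92C → 4-byte form F0 9F A4 AC at offsets 11–14.
U+CF547 → 4-byte form F3 8F 95 87 at offsets 15–18.
U+00E9 → 2-byte form C3 A9 at offsets 19–20.
U+10337 → 4-byte form F0 90 8C B7 at offsets 21–24.
Offset 23 falls in char 8's range; it's byte 3 of F0 90 8C B7 = 0x8C.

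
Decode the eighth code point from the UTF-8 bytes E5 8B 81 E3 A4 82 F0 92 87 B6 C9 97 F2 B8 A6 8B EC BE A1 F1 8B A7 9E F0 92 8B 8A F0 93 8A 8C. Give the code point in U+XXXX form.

U+122CA

Offset 0: leading byte 0xE5 = 11100101 → 3-byte char #1 = E5 8B 81.
Offset 3: leading byte 0xE3 = 11100011 → 3-byte char #2 = E3 A4 82.
Offset 6: leading byte 0xF0 = 11110000 → 4-byte char #3 = F0 92 87 B6.
Offset 10: leading byte 0xC9 = 11001001 → 2-byte char #4 = C9 97.
Offset 12: leading byte 0xF2 = 11110010 → 4-byte char #5 = F2 B8 A6 8B.
Offset 16: leading byte 0xEC = 11101100 → 3-byte char #6 = EC BE A1.
Offset 19: leading byte 0xF1 = 11110001 → 4-byte char #7 = F1 8B A7 9E.
Offset 23: leading byte 0xF0 = 11110000 → 4-byte char #8 = F0 92 8B 8A.
Leading byte 0xF0 = 11110000 matches 11110xxx → 4-byte sequence.
Byte 1: 0xF0 = 11110000, payload 000 (3 bits).
Byte 2: 0x92 = 10010010 (10xxxxxx ✓), payload 010010.
Byte 3: 0x8B = 10001011 (10xxxxxx ✓), payload 001011.
Byte 4: 0x8A = 10001010 (10xxxxxx ✓), payload 001010.
Concatenate: 000010010001011001010 = 0x122CA (21 bits → U+122CA).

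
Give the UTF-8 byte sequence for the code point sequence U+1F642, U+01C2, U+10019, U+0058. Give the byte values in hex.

U+1F642: 4-byte form → F0 9F 99 82.
U+01C2: 2-byte form → C7 82.
U+10019: 4-byte form → F0 90 80 99.
U+0058: 1-byte form → 58.
Concatenated (11 bytes): F0 9F 99 82 C7 82 F0 90 80 99 58.

F0 9F 99 82 C7 82 F0 90 80 99 58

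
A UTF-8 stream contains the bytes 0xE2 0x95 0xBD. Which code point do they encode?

U+257D

Leading byte 0xE2 = 11100010 matches 1110xxxx → 3-byte sequence.
Byte 1: 0xE2 = 11100010, payload 0010 (4 bits).
Byte 2: 0x95 = 10010101 (10xxxxxx ✓), payload 010101.
Byte 3: 0xBD = 10111101 (10xxxxxx ✓), payload 111101.
Concatenate: 0010010101111101 = 0x257D (16 bits → U+257D).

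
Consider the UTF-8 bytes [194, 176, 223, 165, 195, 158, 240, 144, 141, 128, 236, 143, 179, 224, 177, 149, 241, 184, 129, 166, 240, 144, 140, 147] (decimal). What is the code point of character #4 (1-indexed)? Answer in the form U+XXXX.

Offset 0: leading byte 0xC2 = 11000010 → 2-byte char #1 = C2 B0.
Offset 2: leading byte 0xDF = 11011111 → 2-byte char #2 = DF A5.
Offset 4: leading byte 0xC3 = 11000011 → 2-byte char #3 = C3 9E.
Offset 6: leading byte 0xF0 = 11110000 → 4-byte char #4 = F0 90 8D 80.
Leading byte 0xF0 = 11110000 matches 11110xxx → 4-byte sequence.
Byte 1: 0xF0 = 11110000, payload 000 (3 bits).
Byte 2: 0x90 = 10010000 (10xxxxxx ✓), payload 010000.
Byte 3: 0x8D = 10001101 (10xxxxxx ✓), payload 001101.
Byte 4: 0x80 = 10000000 (10xxxxxx ✓), payload 000000.
Concatenate: 000010000001101000000 = 0x10340 (21 bits → U+10340).

U+10340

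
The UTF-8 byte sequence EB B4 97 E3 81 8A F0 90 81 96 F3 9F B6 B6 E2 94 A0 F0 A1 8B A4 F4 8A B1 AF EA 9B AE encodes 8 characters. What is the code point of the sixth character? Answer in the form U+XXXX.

U+212E4

Offset 0: leading byte 0xEB = 11101011 → 3-byte char #1 = EB B4 97.
Offset 3: leading byte 0xE3 = 11100011 → 3-byte char #2 = E3 81 8A.
Offset 6: leading byte 0xF0 = 11110000 → 4-byte char #3 = F0 90 81 96.
Offset 10: leading byte 0xF3 = 11110011 → 4-byte char #4 = F3 9F B6 B6.
Offset 14: leading byte 0xE2 = 11100010 → 3-byte char #5 = E2 94 A0.
Offset 17: leading byte 0xF0 = 11110000 → 4-byte char #6 = F0 A1 8B A4.
Leading byte 0xF0 = 11110000 matches 11110xxx → 4-byte sequence.
Byte 1: 0xF0 = 11110000, payload 000 (3 bits).
Byte 2: 0xA1 = 10100001 (10xxxxxx ✓), payload 100001.
Byte 3: 0x8B = 10001011 (10xxxxxx ✓), payload 001011.
Byte 4: 0xA4 = 10100100 (10xxxxxx ✓), payload 100100.
Concatenate: 000100001001011100100 = 0x212E4 (21 bits → U+212E4).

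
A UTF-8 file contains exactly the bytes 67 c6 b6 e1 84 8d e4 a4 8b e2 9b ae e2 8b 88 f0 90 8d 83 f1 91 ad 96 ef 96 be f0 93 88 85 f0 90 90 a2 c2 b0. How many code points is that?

Byte at offset 0: 0x67 = 01100111 → 1-byte char (#1). Advance 1.
Byte at offset 1: 0xC6 = 11000110 → 2-byte char (#2). Advance 2.
Byte at offset 3: 0xE1 = 11100001 → 3-byte char (#3). Advance 3.
Byte at offset 6: 0xE4 = 11100100 → 3-byte char (#4). Advance 3.
Byte at offset 9: 0xE2 = 11100010 → 3-byte char (#5). Advance 3.
Byte at offset 12: 0xE2 = 11100010 → 3-byte char (#6). Advance 3.
Byte at offset 15: 0xF0 = 11110000 → 4-byte char (#7). Advance 4.
Byte at offset 19: 0xF1 = 11110001 → 4-byte char (#8). Advance 4.
Byte at offset 23: 0xEF = 11101111 → 3-byte char (#9). Advance 3.
Byte at offset 26: 0xF0 = 11110000 → 4-byte char (#10). Advance 4.
Byte at offset 30: 0xF0 = 11110000 → 4-byte char (#11). Advance 4.
Byte at offset 34: 0xC2 = 11000010 → 2-byte char (#12). Advance 2.
Reached end at offset 36 after 12 code points.

12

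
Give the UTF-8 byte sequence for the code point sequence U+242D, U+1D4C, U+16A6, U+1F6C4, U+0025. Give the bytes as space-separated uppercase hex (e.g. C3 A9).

E2 90 AD E1 B5 8C E1 9A A6 F0 9F 9B 84 25

U+242D: 3-byte form → E2 90 AD.
U+1D4C: 3-byte form → E1 B5 8C.
U+16A6: 3-byte form → E1 9A A6.
U+1F6C4: 4-byte form → F0 9F 9B 84.
U+0025: 1-byte form → 25.
Concatenated (14 bytes): E2 90 AD E1 B5 8C E1 9A A6 F0 9F 9B 84 25.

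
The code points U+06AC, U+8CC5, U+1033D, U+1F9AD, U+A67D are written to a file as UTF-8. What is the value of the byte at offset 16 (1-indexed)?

1-indexed offset 16 is 0-indexed offset 15.
U+06AC → 2-byte form DA AC at offsets 0–1.
U+8CC5 → 3-byte form E8 B3 85 at offsets 2–4.
U+1033D → 4-byte form F0 90 8C BD at offsets 5–8.
U+1F9AD → 4-byte form F0 9F A6 AD at offsets 9–12.
U+A67D → 3-byte form EA 99 BD at offsets 13–15.
Offset 15 falls in char 5's range; it's byte 3 of EA 99 BD = 0xBD.

0xBD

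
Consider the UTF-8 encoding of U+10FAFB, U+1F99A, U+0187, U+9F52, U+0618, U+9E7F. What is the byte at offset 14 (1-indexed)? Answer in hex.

1-indexed offset 14 is 0-indexed offset 13.
U+10FAFB → 4-byte form F4 8F AB BB at offsets 0–3.
U+1F99A → 4-byte form F0 9F A6 9A at offsets 4–7.
U+0187 → 2-byte form C6 87 at offsets 8–9.
U+9F52 → 3-byte form E9 BD 92 at offsets 10–12.
U+0618 → 2-byte form D8 98 at offsets 13–14.
Offset 13 falls in char 5's range; it's byte 1 of D8 98 = 0xD8.

0xD8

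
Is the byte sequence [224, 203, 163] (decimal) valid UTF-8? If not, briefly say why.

Leading byte 0xE0 = 11100000 → 3-byte form.
Byte 2 is 0xCB = 11001011, which is not 10xxxxxx — expected a continuation byte.

invalid (non-continuation byte where continuation expected)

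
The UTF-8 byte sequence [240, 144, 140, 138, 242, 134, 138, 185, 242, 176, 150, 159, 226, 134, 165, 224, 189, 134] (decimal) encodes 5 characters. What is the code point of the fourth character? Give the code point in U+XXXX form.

U+21A5

Offset 0: leading byte 0xF0 = 11110000 → 4-byte char #1 = F0 90 8C 8A.
Offset 4: leading byte 0xF2 = 11110010 → 4-byte char #2 = F2 86 8A B9.
Offset 8: leading byte 0xF2 = 11110010 → 4-byte char #3 = F2 B0 96 9F.
Offset 12: leading byte 0xE2 = 11100010 → 3-byte char #4 = E2 86 A5.
Leading byte 0xE2 = 11100010 matches 1110xxxx → 3-byte sequence.
Byte 1: 0xE2 = 11100010, payload 0010 (4 bits).
Byte 2: 0x86 = 10000110 (10xxxxxx ✓), payload 000110.
Byte 3: 0xA5 = 10100101 (10xxxxxx ✓), payload 100101.
Concatenate: 0010000110100101 = 0x21A5 (16 bits → U+21A5).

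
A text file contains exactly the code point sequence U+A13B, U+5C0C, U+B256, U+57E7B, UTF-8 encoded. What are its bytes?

U+A13B: 3-byte form → EA 84 BB.
U+5C0C: 3-byte form → E5 B0 8C.
U+B256: 3-byte form → EB 89 96.
U+57E7B: 4-byte form → F1 97 B9 BB.
Concatenated (13 bytes): EA 84 BB E5 B0 8C EB 89 96 F1 97 B9 BB.

EA 84 BB E5 B0 8C EB 89 96 F1 97 B9 BB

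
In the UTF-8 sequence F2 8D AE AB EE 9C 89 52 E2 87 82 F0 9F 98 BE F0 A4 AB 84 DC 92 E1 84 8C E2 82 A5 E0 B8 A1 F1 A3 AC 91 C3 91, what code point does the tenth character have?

U+0E21

Offset 0: leading byte 0xF2 = 11110010 → 4-byte char #1 = F2 8D AE AB.
Offset 4: leading byte 0xEE = 11101110 → 3-byte char #2 = EE 9C 89.
Offset 7: leading byte 0x52 = 01010010 → 1-byte char #3 = 52.
Offset 8: leading byte 0xE2 = 11100010 → 3-byte char #4 = E2 87 82.
Offset 11: leading byte 0xF0 = 11110000 → 4-byte char #5 = F0 9F 98 BE.
Offset 15: leading byte 0xF0 = 11110000 → 4-byte char #6 = F0 A4 AB 84.
Offset 19: leading byte 0xDC = 11011100 → 2-byte char #7 = DC 92.
Offset 21: leading byte 0xE1 = 11100001 → 3-byte char #8 = E1 84 8C.
Offset 24: leading byte 0xE2 = 11100010 → 3-byte char #9 = E2 82 A5.
Offset 27: leading byte 0xE0 = 11100000 → 3-byte char #10 = E0 B8 A1.
Leading byte 0xE0 = 11100000 matches 1110xxxx → 3-byte sequence.
Byte 1: 0xE0 = 11100000, payload 0000 (4 bits).
Byte 2: 0xB8 = 10111000 (10xxxxxx ✓), payload 111000.
Byte 3: 0xA1 = 10100001 (10xxxxxx ✓), payload 100001.
Concatenate: 0000111000100001 = 0xE21 (16 bits → U+0E21).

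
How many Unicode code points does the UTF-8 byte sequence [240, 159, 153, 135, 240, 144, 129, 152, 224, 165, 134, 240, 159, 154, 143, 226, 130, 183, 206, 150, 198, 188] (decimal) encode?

Byte at offset 0: 0xF0 = 11110000 → 4-byte char (#1). Advance 4.
Byte at offset 4: 0xF0 = 11110000 → 4-byte char (#2). Advance 4.
Byte at offset 8: 0xE0 = 11100000 → 3-byte char (#3). Advance 3.
Byte at offset 11: 0xF0 = 11110000 → 4-byte char (#4). Advance 4.
Byte at offset 15: 0xE2 = 11100010 → 3-byte char (#5). Advance 3.
Byte at offset 18: 0xCE = 11001110 → 2-byte char (#6). Advance 2.
Byte at offset 20: 0xC6 = 11000110 → 2-byte char (#7). Advance 2.
Reached end at offset 22 after 7 code points.

7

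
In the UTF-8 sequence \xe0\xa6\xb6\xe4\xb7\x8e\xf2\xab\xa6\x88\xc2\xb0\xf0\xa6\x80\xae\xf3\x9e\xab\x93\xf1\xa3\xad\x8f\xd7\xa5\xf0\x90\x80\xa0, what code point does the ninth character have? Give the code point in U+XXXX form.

U+10020

Offset 0: leading byte 0xE0 = 11100000 → 3-byte char #1 = E0 A6 B6.
Offset 3: leading byte 0xE4 = 11100100 → 3-byte char #2 = E4 B7 8E.
Offset 6: leading byte 0xF2 = 11110010 → 4-byte char #3 = F2 AB A6 88.
Offset 10: leading byte 0xC2 = 11000010 → 2-byte char #4 = C2 B0.
Offset 12: leading byte 0xF0 = 11110000 → 4-byte char #5 = F0 A6 80 AE.
Offset 16: leading byte 0xF3 = 11110011 → 4-byte char #6 = F3 9E AB 93.
Offset 20: leading byte 0xF1 = 11110001 → 4-byte char #7 = F1 A3 AD 8F.
Offset 24: leading byte 0xD7 = 11010111 → 2-byte char #8 = D7 A5.
Offset 26: leading byte 0xF0 = 11110000 → 4-byte char #9 = F0 90 80 A0.
Leading byte 0xF0 = 11110000 matches 11110xxx → 4-byte sequence.
Byte 1: 0xF0 = 11110000, payload 000 (3 bits).
Byte 2: 0x90 = 10010000 (10xxxxxx ✓), payload 010000.
Byte 3: 0x80 = 10000000 (10xxxxxx ✓), payload 000000.
Byte 4: 0xA0 = 10100000 (10xxxxxx ✓), payload 100000.
Concatenate: 000010000000000100000 = 0x10020 (21 bits → U+10020).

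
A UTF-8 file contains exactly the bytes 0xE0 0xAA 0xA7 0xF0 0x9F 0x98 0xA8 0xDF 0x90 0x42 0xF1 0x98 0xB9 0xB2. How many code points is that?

Byte at offset 0: 0xE0 = 11100000 → 3-byte char (#1). Advance 3.
Byte at offset 3: 0xF0 = 11110000 → 4-byte char (#2). Advance 4.
Byte at offset 7: 0xDF = 11011111 → 2-byte char (#3). Advance 2.
Byte at offset 9: 0x42 = 01000010 → 1-byte char (#4). Advance 1.
Byte at offset 10: 0xF1 = 11110001 → 4-byte char (#5). Advance 4.
Reached end at offset 14 after 5 code points.

5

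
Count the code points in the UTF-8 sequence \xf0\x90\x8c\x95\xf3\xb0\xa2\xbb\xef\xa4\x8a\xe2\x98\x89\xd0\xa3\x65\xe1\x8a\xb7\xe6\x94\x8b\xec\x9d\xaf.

9

Byte at offset 0: 0xF0 = 11110000 → 4-byte char (#1). Advance 4.
Byte at offset 4: 0xF3 = 11110011 → 4-byte char (#2). Advance 4.
Byte at offset 8: 0xEF = 11101111 → 3-byte char (#3). Advance 3.
Byte at offset 11: 0xE2 = 11100010 → 3-byte char (#4). Advance 3.
Byte at offset 14: 0xD0 = 11010000 → 2-byte char (#5). Advance 2.
Byte at offset 16: 0x65 = 01100101 → 1-byte char (#6). Advance 1.
Byte at offset 17: 0xE1 = 11100001 → 3-byte char (#7). Advance 3.
Byte at offset 20: 0xE6 = 11100110 → 3-byte char (#8). Advance 3.
Byte at offset 23: 0xEC = 11101100 → 3-byte char (#9). Advance 3.
Reached end at offset 26 after 9 code points.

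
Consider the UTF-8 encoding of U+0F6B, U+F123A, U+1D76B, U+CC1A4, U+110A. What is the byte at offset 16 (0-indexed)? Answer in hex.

0x84

U+0F6B → 3-byte form E0 BD AB at offsets 0–2.
U+F123A → 4-byte form F3 B1 88 BA at offsets 3–6.
U+1D76B → 4-byte form F0 9D 9D AB at offsets 7–10.
U+CC1A4 → 4-byte form F3 8C 86 A4 at offsets 11–14.
U+110A → 3-byte form E1 84 8A at offsets 15–17.
Offset 16 falls in char 5's range; it's byte 2 of E1 84 8A = 0x84.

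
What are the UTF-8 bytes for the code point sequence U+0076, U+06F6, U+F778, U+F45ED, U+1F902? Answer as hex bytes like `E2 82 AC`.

U+0076: 1-byte form → 76.
U+06F6: 2-byte form → DB B6.
U+F778: 3-byte form → EF 9D B8.
U+F45ED: 4-byte form → F3 B4 97 AD.
U+1F902: 4-byte form → F0 9F A4 82.
Concatenated (14 bytes): 76 DB B6 EF 9D B8 F3 B4 97 AD F0 9F A4 82.

76 DB B6 EF 9D B8 F3 B4 97 AD F0 9F A4 82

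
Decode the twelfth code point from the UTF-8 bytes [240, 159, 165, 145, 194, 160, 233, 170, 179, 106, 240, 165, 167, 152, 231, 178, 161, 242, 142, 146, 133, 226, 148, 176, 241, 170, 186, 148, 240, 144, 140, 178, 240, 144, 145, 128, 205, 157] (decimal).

Offset 0: leading byte 0xF0 = 11110000 → 4-byte char #1 = F0 9F A5 91.
Offset 4: leading byte 0xC2 = 11000010 → 2-byte char #2 = C2 A0.
Offset 6: leading byte 0xE9 = 11101001 → 3-byte char #3 = E9 AA B3.
Offset 9: leading byte 0x6A = 01101010 → 1-byte char #4 = 6A.
Offset 10: leading byte 0xF0 = 11110000 → 4-byte char #5 = F0 A5 A7 98.
Offset 14: leading byte 0xE7 = 11100111 → 3-byte char #6 = E7 B2 A1.
Offset 17: leading byte 0xF2 = 11110010 → 4-byte char #7 = F2 8E 92 85.
Offset 21: leading byte 0xE2 = 11100010 → 3-byte char #8 = E2 94 B0.
Offset 24: leading byte 0xF1 = 11110001 → 4-byte char #9 = F1 AA BA 94.
Offset 28: leading byte 0xF0 = 11110000 → 4-byte char #10 = F0 90 8C B2.
Offset 32: leading byte 0xF0 = 11110000 → 4-byte char #11 = F0 90 91 80.
Offset 36: leading byte 0xCD = 11001101 → 2-byte char #12 = CD 9D.
Leading byte 0xCD = 11001101 matches 110xxxxx → 2-byte sequence.
Byte 1: 0xCD = 11001101, payload 01101 (5 bits).
Byte 2: 0x9D = 10011101 (10xxxxxx ✓), payload 011101.
Concatenate: 01101011101 = 0x35D (11 bits → U+035D).

U+035D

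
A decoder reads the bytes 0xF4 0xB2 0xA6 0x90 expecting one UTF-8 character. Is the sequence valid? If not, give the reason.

invalid (encodes a value above U+10FFFF)

Leading byte 0xF4 = 11110100 → 4-byte form.
Payload = 0x132990, which exceeds U+10FFFF, the maximum Unicode code point. (Leading bytes F5–FF, or F4 followed by ≥ 0x90, are invalid.)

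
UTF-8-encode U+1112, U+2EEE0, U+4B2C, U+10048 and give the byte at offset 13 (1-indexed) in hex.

0x81

1-indexed offset 13 is 0-indexed offset 12.
U+1112 → 3-byte form E1 84 92 at offsets 0–2.
U+2EEE0 → 4-byte form F0 AE BB A0 at offsets 3–6.
U+4B2C → 3-byte form E4 AC AC at offsets 7–9.
U+10048 → 4-byte form F0 90 81 88 at offsets 10–13.
Offset 12 falls in char 4's range; it's byte 3 of F0 90 81 88 = 0x81.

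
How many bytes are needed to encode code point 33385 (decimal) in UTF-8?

U+8269 = 0x8269. UTF-8 uses 1 byte below 0x80, 2 below 0x800, 3 below 0x10000, 4 up to 0x10FFFF. 0x8269 is in U+0800–U+FFFF → 3 bytes.

3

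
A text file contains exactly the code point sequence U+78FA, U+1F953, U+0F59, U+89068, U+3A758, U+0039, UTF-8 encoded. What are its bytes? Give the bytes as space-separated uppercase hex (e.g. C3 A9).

U+78FA: 3-byte form → E7 A3 BA.
U+1F953: 4-byte form → F0 9F A5 93.
U+0F59: 3-byte form → E0 BD 99.
U+89068: 4-byte form → F2 89 81 A8.
U+3A758: 4-byte form → F0 BA 9D 98.
U+0039: 1-byte form → 39.
Concatenated (19 bytes): E7 A3 BA F0 9F A5 93 E0 BD 99 F2 89 81 A8 F0 BA 9D 98 39.

E7 A3 BA F0 9F A5 93 E0 BD 99 F2 89 81 A8 F0 BA 9D 98 39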